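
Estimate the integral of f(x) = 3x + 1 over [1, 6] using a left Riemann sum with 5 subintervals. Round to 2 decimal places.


Left Riemann sum uses left endpoints of each subinterval.
Interval: [1, 6], n = 5
dx = (6 - 1) / 5 = 1
Left endpoints: [1, 2, 3, 4, 5]
f values: [4, 7, 10, 13, 16]
Sum = dx * (sum of f values)
= 1 * 50
= 50 = 50.00

50.00


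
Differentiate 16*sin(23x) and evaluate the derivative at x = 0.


Apply the chain rule to differentiate 16*sin(23x):
d/dx [16*sin(23x)]
= 16 * cos(23x) * d/dx(23x)
= 16 * 23 * cos(23x)
= 368 * cos(23x)
Evaluate at x = 0:
= 368 * cos(0)
= 368 * 1
= 368

368


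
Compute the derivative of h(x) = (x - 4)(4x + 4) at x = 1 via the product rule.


Let u(x) = x - 4 and v(x) = 4x + 4
u'(x) = 1
v'(x) = 4
Product rule: h'(x) = u'(x)*v(x) + u(x)*v'(x)
= 1 * (4x + 4) + (x - 4) * 4
At x = 1:
u(1) = 1 * 1 - 4 = -3
v(1) = 4 * 1 + 4 = 8
h'(1) = 1 * 8 + (-3) * 4
= 8 - 12
= -4

-4


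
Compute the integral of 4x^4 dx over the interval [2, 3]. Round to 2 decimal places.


Find the antiderivative of 4x^4:
F(x) = 4/5 * x^5
Apply the Fundamental Theorem of Calculus:
F(3) - F(2)
= 4/5 * 3^5 - 4/5 * 2^5
= 4/5 * (243 - 32)
= 4/5 * 211
= 844/5 = 168.80

168.80


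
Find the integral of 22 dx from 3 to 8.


The integral of a constant k over [a, b] equals k * (b - a).
integral from 3 to 8 of 22 dx
= 22 * (8 - 3)
= 22 * 5
= 110

110


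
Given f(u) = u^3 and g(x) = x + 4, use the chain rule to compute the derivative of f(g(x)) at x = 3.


Using the chain rule: (f(g(x)))' = f'(g(x)) * g'(x)
First, find g(3):
g(3) = 1 * 3 + 4 = 7
Next, f'(u) = 3u^2
And g'(x) = 1
So f'(g(3)) * g'(3)
= 3 * 7^2 * 1
= 3 * 49 * 1
= 147

147


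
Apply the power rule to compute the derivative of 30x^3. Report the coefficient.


We apply the power rule: d/dx [ax^n] = a*n * x^(n-1)
d/dx [30x^3]
= 30 * 3 * x^(3-1)
= 90x^2
The coefficient is 90

90


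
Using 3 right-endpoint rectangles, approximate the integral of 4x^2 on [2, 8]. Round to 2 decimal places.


Right Riemann sum uses right endpoints of each subinterval.
Interval: [2, 8], n = 3
dx = (8 - 2) / 3 = 2
Right endpoints: [4, 6, 8]
f values: [64, 144, 256]
Sum = dx * (sum of f values)
= 2 * 464
= 928 = 928.00

928.00


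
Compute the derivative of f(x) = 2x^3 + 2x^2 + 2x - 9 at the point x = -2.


Differentiate f(x) = 2x^3 + 2x^2 + 2x - 9 term by term:
f'(x) = 6x^2 + 4x + 2
Substitute x = -2:
f'(-2) = 6 * (-2)^2 + 4 * (-2) + 2
= 24 - 8 + 2
= 18

18


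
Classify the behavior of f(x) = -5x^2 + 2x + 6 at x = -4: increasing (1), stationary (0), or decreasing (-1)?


Compute f'(x) to determine behavior:
f'(x) = -10x + 2
f'(-4) = -10 * (-4) + 2
= 40 + 2
= 42
Since f'(-4) > 0, the function is increasing (1)

1


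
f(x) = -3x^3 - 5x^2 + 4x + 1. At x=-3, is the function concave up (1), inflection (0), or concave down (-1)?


Concavity is determined by the sign of f''(x).
f(x) = -3x^3 - 5x^2 + 4x + 1
f'(x) = -9x^2 - 10x + 4
f''(x) = -18x - 10
f''(-3) = -18 * (-3) - 10
= 54 - 10
= 44
Since f''(-3) > 0, the function is concave up (1)

1


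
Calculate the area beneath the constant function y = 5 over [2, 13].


The area under a constant function y = 5 is a rectangle.
Width = 13 - 2 = 11
Height = 5
Area = width * height
= 11 * 5
= 55

55


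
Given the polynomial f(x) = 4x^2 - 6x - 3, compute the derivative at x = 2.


Differentiate term by term using power and sum rules:
f(x) = 4x^2 - 6x - 3
f'(x) = 8x - 6
Substitute x = 2:
f'(2) = 8 * 2 - 6
= 16 - 6
= 10

10


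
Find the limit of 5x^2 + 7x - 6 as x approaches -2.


Since polynomials are continuous, we use direct substitution.
lim(x->-2) of 5x^2 + 7x - 6
= 5 * (-2)^2 + 7 * (-2) - 6
= 20 - 14 - 6
= 0

0


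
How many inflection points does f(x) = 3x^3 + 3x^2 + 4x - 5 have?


Inflection points occur where f''(x) = 0 and concavity changes.
f(x) = 3x^3 + 3x^2 + 4x - 5
f'(x) = 9x^2 + 6x + 4
f''(x) = 18x + 6
Set f''(x) = 0:
18x + 6 = 0
x = -6 / 18 = -1/3
Since f''(x) is linear (degree 1), it changes sign at this point.
Therefore there is exactly 1 inflection point.

1


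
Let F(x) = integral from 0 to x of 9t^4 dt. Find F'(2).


By the Fundamental Theorem of Calculus (Part 1):
If F(x) = integral from 0 to x of f(t) dt, then F'(x) = f(x)
Here f(t) = 9t^4
So F'(x) = 9x^4
Evaluate at x = 2:
F'(2) = 9 * 2^4
= 9 * 16
= 144

144


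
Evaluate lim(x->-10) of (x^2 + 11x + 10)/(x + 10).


Direct substitution gives 0/0, so we factor the numerator.
Factor: (x^2 + 11x + 10) = (x + 10)(x + 1)
Cancel the common factor (x + 10):
(x^2 + 11x + 10)/(x + 10) = (x + 1)
Now substitute x = -10:
= (-10) - (-1) = -9

-9


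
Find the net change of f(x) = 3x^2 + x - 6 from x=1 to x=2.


Net change = f(b) - f(a)
f(x) = 3x^2 + x - 6
Compute f(2):
f(2) = 3 * 2^2 + 1 * 2 - 6
= 12 + 2 - 6
= 8
Compute f(1):
f(1) = 3 * 1^2 + 1 * 1 - 6
= 3 + 1 - 6
= -2
Net change = 8 - (-2) = 10

10


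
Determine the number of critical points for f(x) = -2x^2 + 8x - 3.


Find where f'(x) = 0:
f'(x) = -4x + 8
Set f'(x) = 0:
-4x + 8 = 0
x = -8 / (-4) = 2
This is a linear equation in x, so there is exactly one solution.
Number of critical points: 1

1


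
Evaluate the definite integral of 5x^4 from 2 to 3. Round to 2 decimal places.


Find the antiderivative of 5x^4:
F(x) = 5/5 * x^5
Apply the Fundamental Theorem of Calculus:
F(3) - F(2)
= 5/5 * 3^5 - 5/5 * 2^5
= 5/5 * (243 - 32)
= 5/5 * 211
= 211 = 211.00

211.00


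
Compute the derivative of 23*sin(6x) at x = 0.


Apply the chain rule to differentiate 23*sin(6x):
d/dx [23*sin(6x)]
= 23 * cos(6x) * d/dx(6x)
= 23 * 6 * cos(6x)
= 138 * cos(6x)
Evaluate at x = 0:
= 138 * cos(0)
= 138 * 1
= 138

138


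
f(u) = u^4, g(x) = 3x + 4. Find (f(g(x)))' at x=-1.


Using the chain rule: (f(g(x)))' = f'(g(x)) * g'(x)
First, find g(-1):
g(-1) = 3 * (-1) + 4 = 1
Next, f'(u) = 4u^3
And g'(x) = 3
So f'(g(-1)) * g'(-1)
= 4 * 1^3 * 3
= 4 * 1 * 3
= 12

12


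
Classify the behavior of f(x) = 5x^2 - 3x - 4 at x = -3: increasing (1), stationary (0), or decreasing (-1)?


Compute f'(x) to determine behavior:
f'(x) = 10x - 3
f'(-3) = 10 * (-3) - 3
= -30 - 3
= -33
Since f'(-3) < 0, the function is decreasing (-1)

-1


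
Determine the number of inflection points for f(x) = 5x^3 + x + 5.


Inflection points occur where f''(x) = 0 and concavity changes.
f(x) = 5x^3 + x + 5
f'(x) = 15x^2 + 1
f''(x) = 30x
Set f''(x) = 0:
30x = 0
x = 0 / 30 = 0
Since f''(x) is linear (degree 1), it changes sign at this point.
Therefore there is exactly 1 inflection point.

1


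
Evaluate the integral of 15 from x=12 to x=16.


The integral of a constant k over [a, b] equals k * (b - a).
integral from 12 to 16 of 15 dx
= 15 * (16 - 12)
= 15 * 4
= 60

60


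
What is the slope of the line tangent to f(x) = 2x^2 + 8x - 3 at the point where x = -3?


The slope of the tangent line equals f'(x) at the point.
f(x) = 2x^2 + 8x - 3
f'(x) = 4x + 8
At x = -3:
f'(-3) = 4 * (-3) + 8
= -12 + 8
= -4

-4


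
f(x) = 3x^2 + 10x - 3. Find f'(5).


Differentiate term by term using power and sum rules:
f(x) = 3x^2 + 10x - 3
f'(x) = 6x + 10
Substitute x = 5:
f'(5) = 6 * 5 + 10
= 30 + 10
= 40

40


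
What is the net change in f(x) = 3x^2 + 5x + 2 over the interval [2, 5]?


Net change = f(b) - f(a)
f(x) = 3x^2 + 5x + 2
Compute f(5):
f(5) = 3 * 5^2 + 5 * 5 + 2
= 75 + 25 + 2
= 102
Compute f(2):
f(2) = 3 * 2^2 + 5 * 2 + 2
= 12 + 10 + 2
= 24
Net change = 102 - 24 = 78

78


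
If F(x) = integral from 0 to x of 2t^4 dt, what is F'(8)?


By the Fundamental Theorem of Calculus (Part 1):
If F(x) = integral from 0 to x of f(t) dt, then F'(x) = f(x)
Here f(t) = 2t^4
So F'(x) = 2x^4
Evaluate at x = 8:
F'(8) = 2 * 8^4
= 2 * 4096
= 8192

8192


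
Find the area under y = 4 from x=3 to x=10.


The area under a constant function y = 4 is a rectangle.
Width = 10 - 3 = 7
Height = 4
Area = width * height
= 7 * 4
= 28

28


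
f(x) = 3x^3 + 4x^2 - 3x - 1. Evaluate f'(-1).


Differentiate f(x) = 3x^3 + 4x^2 - 3x - 1 term by term:
f'(x) = 9x^2 + 8x - 3
Substitute x = -1:
f'(-1) = 9 * (-1)^2 + 8 * (-1) - 3
= 9 - 8 - 3
= -2

-2


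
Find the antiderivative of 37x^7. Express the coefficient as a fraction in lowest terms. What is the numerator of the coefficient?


Apply the power rule for integration:
integral of ax^n dx = a/(n+1) * x^(n+1) + C
integral of 37x^7 dx
= 37/8 * x^8 + C
The coefficient in lowest terms is 37/8, and its numerator is 37

37


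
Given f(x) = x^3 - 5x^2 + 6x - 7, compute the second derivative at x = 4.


First derivative:
f'(x) = 3x^2 - 10x + 6
Second derivative:
f''(x) = 6x - 10
Substitute x = 4:
f''(4) = 6 * 4 - 10
= 24 - 10
= 14

14


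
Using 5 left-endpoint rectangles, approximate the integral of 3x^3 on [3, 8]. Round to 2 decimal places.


Left Riemann sum uses left endpoints of each subinterval.
Interval: [3, 8], n = 5
dx = (8 - 3) / 5 = 1
Left endpoints: [3, 4, 5, 6, 7]
f values: [81, 192, 375, 648, 1029]
Sum = dx * (sum of f values)
= 1 * 2325
= 2325 = 2325.00

2325.00


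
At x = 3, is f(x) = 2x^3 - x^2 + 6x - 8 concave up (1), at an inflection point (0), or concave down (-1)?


Concavity is determined by the sign of f''(x).
f(x) = 2x^3 - x^2 + 6x - 8
f'(x) = 6x^2 - 2x + 6
f''(x) = 12x - 2
f''(3) = 12 * 3 - 2
= 36 - 2
= 34
Since f''(3) > 0, the function is concave up (1)

1


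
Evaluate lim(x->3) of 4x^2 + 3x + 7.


Since polynomials are continuous, we use direct substitution.
lim(x->3) of 4x^2 + 3x + 7
= 4 * 3^2 + 3 * 3 + 7
= 36 + 9 + 7
= 52

52


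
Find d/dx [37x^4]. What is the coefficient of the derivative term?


We apply the power rule: d/dx [ax^n] = a*n * x^(n-1)
d/dx [37x^4]
= 37 * 4 * x^(4-1)
= 148x^3
The coefficient is 148

148


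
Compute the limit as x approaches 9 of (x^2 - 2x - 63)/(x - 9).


Direct substitution gives 0/0, so we factor the numerator.
Factor: (x^2 - 2x - 63) = (x - 9)(x + 7)
Cancel the common factor (x - 9):
(x^2 - 2x - 63)/(x - 9) = (x + 7)
Now substitute x = 9:
= (9) - (-7) = 16

16


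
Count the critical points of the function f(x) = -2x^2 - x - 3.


Find where f'(x) = 0:
f'(x) = -4x - 1
Set f'(x) = 0:
-4x - 1 = 0
x = 1 / (-4) = -1/4
This is a linear equation in x, so there is exactly one solution.
Number of critical points: 1

1


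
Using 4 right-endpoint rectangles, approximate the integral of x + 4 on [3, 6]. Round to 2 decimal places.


Right Riemann sum uses right endpoints of each subinterval.
Interval: [3, 6], n = 4
dx = (6 - 3) / 4 = 3/4
Right endpoints: [15/4, 9/2, 21/4, 6]
f values: [31/4, 17/2, 37/4, 10]
Sum = dx * (sum of f values)
= 3/4 * 71/2
= 213/8 ≈ 26.63

26.63


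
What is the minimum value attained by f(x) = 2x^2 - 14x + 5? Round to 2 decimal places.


For a quadratic f(x) = ax^2 + bx + c with a > 0, the minimum is at the vertex.
Vertex x-coordinate: x = -b/(2a)
x = -(-14) / (2 * 2)
x = 14/4 = 7/2
Substitute back to find the minimum value:
f(7/2) = 2 * (7/2)^2 - 14 * (7/2) + 5
= 49/2 - 49 + 5
= -39/2 = -19.50

-19.50


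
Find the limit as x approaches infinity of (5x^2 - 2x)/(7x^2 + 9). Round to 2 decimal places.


For limits at infinity with equal-degree polynomials,
we compare leading coefficients.
Numerator leading term: 5x^2
Denominator leading term: 7x^2
Divide both by x^2:
lim = (5 - 2/x) / (7 + 9/x^2)
As x -> infinity, the 1/x and 1/x^2 terms vanish:
= 5/7 ≈ 0.71

0.71


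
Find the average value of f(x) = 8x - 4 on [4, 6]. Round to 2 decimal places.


Average value = 1/(b-a) * integral from a to b of f(x) dx
First compute the integral of 8x - 4:
F(x) = 4x^2 - 4x
F(6) = 4 * 36 - 4 * 6 = 120
F(4) = 4 * 16 - 4 * 4 = 48
Integral = 120 - 48 = 72
Average = 72 / (6 - 4) = 72 / 2
= 36 = 36.00

36.00


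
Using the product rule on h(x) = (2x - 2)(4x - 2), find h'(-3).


Let u(x) = 2x - 2 and v(x) = 4x - 2
u'(x) = 2
v'(x) = 4
Product rule: h'(x) = u'(x)*v(x) + u(x)*v'(x)
= 2 * (4x - 2) + (2x - 2) * 4
At x = -3:
u(-3) = 2 * (-3) - 2 = -8
v(-3) = 4 * (-3) - 2 = -14
h'(-3) = 2 * (-14) + (-8) * 4
= -28 - 32
= -60

-60


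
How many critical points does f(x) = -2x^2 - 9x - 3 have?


Find where f'(x) = 0:
f'(x) = -4x - 9
Set f'(x) = 0:
-4x - 9 = 0
x = 9 / (-4) = -9/4
This is a linear equation in x, so there is exactly one solution.
Number of critical points: 1

1


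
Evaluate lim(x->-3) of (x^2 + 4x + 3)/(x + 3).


Direct substitution gives 0/0, so we factor the numerator.
Factor: (x^2 + 4x + 3) = (x + 3)(x + 1)
Cancel the common factor (x + 3):
(x^2 + 4x + 3)/(x + 3) = (x + 1)
Now substitute x = -3:
= (-3) - (-1) = -2

-2


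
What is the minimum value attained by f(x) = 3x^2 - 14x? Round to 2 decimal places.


For a quadratic f(x) = ax^2 + bx + c with a > 0, the minimum is at the vertex.
Vertex x-coordinate: x = -b/(2a)
x = -(-14) / (2 * 3)
x = 14/6 = 7/3
Substitute back to find the minimum value:
f(7/3) = 3 * (7/3)^2 - 14 * (7/3) + 0
= 49/3 - 98/3 + 0
= -49/3 ≈ -16.33

-16.33


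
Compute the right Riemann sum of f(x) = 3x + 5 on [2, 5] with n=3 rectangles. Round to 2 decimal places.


Right Riemann sum uses right endpoints of each subinterval.
Interval: [2, 5], n = 3
dx = (5 - 2) / 3 = 1
Right endpoints: [3, 4, 5]
f values: [14, 17, 20]
Sum = dx * (sum of f values)
= 1 * 51
= 51 = 51.00

51.00


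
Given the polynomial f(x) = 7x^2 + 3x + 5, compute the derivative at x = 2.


Differentiate term by term using power and sum rules:
f(x) = 7x^2 + 3x + 5
f'(x) = 14x + 3
Substitute x = 2:
f'(2) = 14 * 2 + 3
= 28 + 3
= 31

31


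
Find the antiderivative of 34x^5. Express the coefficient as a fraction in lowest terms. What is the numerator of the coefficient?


Apply the power rule for integration:
integral of ax^n dx = a/(n+1) * x^(n+1) + C
integral of 34x^5 dx
= 34/6 * x^6 + C
= 17/3 * x^6 + C
The coefficient in lowest terms is 17/3, and its numerator is 17

17


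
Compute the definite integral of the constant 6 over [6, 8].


The integral of a constant k over [a, b] equals k * (b - a).
integral from 6 to 8 of 6 dx
= 6 * (8 - 6)
= 6 * 2
= 12

12


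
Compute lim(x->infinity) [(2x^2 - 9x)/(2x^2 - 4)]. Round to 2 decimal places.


For limits at infinity with equal-degree polynomials,
we compare leading coefficients.
Numerator leading term: 2x^2
Denominator leading term: 2x^2
Divide both by x^2:
lim = (2 - 9/x) / (2 - 4/x^2)
As x -> infinity, the 1/x and 1/x^2 terms vanish:
= 2/2 = 1 = 1.00

1.00


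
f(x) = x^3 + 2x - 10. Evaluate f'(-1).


Differentiate f(x) = x^3 + 2x - 10 term by term:
f'(x) = 3x^2 + 2
Substitute x = -1:
f'(-1) = 3 * (-1)^2 + 0 * (-1) + 2
= 3 + 0 + 2
= 5

5


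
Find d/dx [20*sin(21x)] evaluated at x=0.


Apply the chain rule to differentiate 20*sin(21x):
d/dx [20*sin(21x)]
= 20 * cos(21x) * d/dx(21x)
= 20 * 21 * cos(21x)
= 420 * cos(21x)
Evaluate at x = 0:
= 420 * cos(0)
= 420 * 1
= 420

420


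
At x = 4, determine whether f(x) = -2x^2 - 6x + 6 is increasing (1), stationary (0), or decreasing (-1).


Compute f'(x) to determine behavior:
f'(x) = -4x - 6
f'(4) = -4 * 4 - 6
= -16 - 6
= -22
Since f'(4) < 0, the function is decreasing (-1)

-1


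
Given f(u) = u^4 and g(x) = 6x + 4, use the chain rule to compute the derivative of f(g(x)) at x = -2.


Using the chain rule: (f(g(x)))' = f'(g(x)) * g'(x)
First, find g(-2):
g(-2) = 6 * (-2) + 4 = -8
Next, f'(u) = 4u^3
And g'(x) = 6
So f'(g(-2)) * g'(-2)
= 4 * (-8)^3 * 6
= 4 * (-512) * 6
= -12288

-12288


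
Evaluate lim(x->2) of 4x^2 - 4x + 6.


Since polynomials are continuous, we use direct substitution.
lim(x->2) of 4x^2 - 4x + 6
= 4 * 2^2 - 4 * 2 + 6
= 16 - 8 + 6
= 14

14


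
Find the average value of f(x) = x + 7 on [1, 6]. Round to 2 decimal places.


Average value = 1/(b-a) * integral from a to b of f(x) dx
First compute the integral of x + 7:
F(x) = (1/2)x^2 + 7x
F(6) = 1/2 * 36 + 7 * 6 = 60
F(1) = 1/2 * 1 + 7 * 1 = 15/2
Integral = 60 - 15/2 = 105/2
Average = (105/2) / (6 - 1) = (105/2) / 5
= 21/2 = 10.50

10.50


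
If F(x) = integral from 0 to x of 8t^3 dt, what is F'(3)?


By the Fundamental Theorem of Calculus (Part 1):
If F(x) = integral from 0 to x of f(t) dt, then F'(x) = f(x)
Here f(t) = 8t^3
So F'(x) = 8x^3
Evaluate at x = 3:
F'(3) = 8 * 3^3
= 8 * 27
= 216

216


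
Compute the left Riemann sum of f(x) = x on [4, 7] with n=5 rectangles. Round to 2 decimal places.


Left Riemann sum uses left endpoints of each subinterval.
Interval: [4, 7], n = 5
dx = (7 - 4) / 5 = 3/5
Left endpoints: [4, 23/5, 26/5, 29/5, 32/5]
f values: [4, 23/5, 26/5, 29/5, 32/5]
Sum = dx * (sum of f values)
= 3/5 * 26
= 78/5 = 15.60

15.60


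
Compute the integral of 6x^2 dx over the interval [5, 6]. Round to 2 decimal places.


Find the antiderivative of 6x^2:
F(x) = 6/3 * x^3
Apply the Fundamental Theorem of Calculus:
F(6) - F(5)
= 6/3 * 6^3 - 6/3 * 5^3
= 6/3 * (216 - 125)
= 6/3 * 91
= 182 = 182.00

182.00


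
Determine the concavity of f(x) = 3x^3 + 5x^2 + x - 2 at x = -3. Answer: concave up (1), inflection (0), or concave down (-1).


Concavity is determined by the sign of f''(x).
f(x) = 3x^3 + 5x^2 + x - 2
f'(x) = 9x^2 + 10x + 1
f''(x) = 18x + 10
f''(-3) = 18 * (-3) + 10
= -54 + 10
= -44
Since f''(-3) < 0, the function is concave down (-1)

-1


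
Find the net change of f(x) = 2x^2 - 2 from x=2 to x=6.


Net change = f(b) - f(a)
f(x) = 2x^2 - 2
Compute f(6):
f(6) = 2 * 6^2 + 0 * 6 - 2
= 72 + 0 - 2
= 70
Compute f(2):
f(2) = 2 * 2^2 + 0 * 2 - 2
= 8 + 0 - 2
= 6
Net change = 70 - 6 = 64

64


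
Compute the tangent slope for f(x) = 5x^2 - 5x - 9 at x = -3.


The slope of the tangent line equals f'(x) at the point.
f(x) = 5x^2 - 5x - 9
f'(x) = 10x - 5
At x = -3:
f'(-3) = 10 * (-3) - 5
= -30 - 5
= -35

-35


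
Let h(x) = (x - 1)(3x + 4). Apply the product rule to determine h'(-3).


Let u(x) = x - 1 and v(x) = 3x + 4
u'(x) = 1
v'(x) = 3
Product rule: h'(x) = u'(x)*v(x) + u(x)*v'(x)
= 1 * (3x + 4) + (x - 1) * 3
At x = -3:
u(-3) = 1 * (-3) - 1 = -4
v(-3) = 3 * (-3) + 4 = -5
h'(-3) = 1 * (-5) + (-4) * 3
= -5 - 12
= -17

-17


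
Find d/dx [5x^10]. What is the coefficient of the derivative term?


We apply the power rule: d/dx [ax^n] = a*n * x^(n-1)
d/dx [5x^10]
= 5 * 10 * x^(10-1)
= 50x^9
The coefficient is 50

50


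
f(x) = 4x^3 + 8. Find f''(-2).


First derivative:
f'(x) = 12x^2
Second derivative:
f''(x) = 24x
Substitute x = -2:
f''(-2) = 24 * (-2) + 0
= -48 + 0
= -48

-48


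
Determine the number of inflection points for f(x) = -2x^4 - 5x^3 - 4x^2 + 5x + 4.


Inflection points occur where f''(x) = 0 and concavity changes.
f(x) = -2x^4 - 5x^3 - 4x^2 + 5x + 4
f'(x) = -8x^3 - 15x^2 - 8x + 5
f''(x) = -24x^2 - 30x - 8
This is a quadratic in x. Use the discriminant to count real roots.
Discriminant = (-30)^2 - 4 * (-24) * (-8)
= 900 - 768
= 132
Since discriminant > 0, f''(x) = 0 has 2 distinct real solutions.
A quadratic with two distinct real roots changes sign at each root, so concavity changes at both.
Number of inflection points: 2

2


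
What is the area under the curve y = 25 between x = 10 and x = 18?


The area under a constant function y = 25 is a rectangle.
Width = 18 - 10 = 8
Height = 25
Area = width * height
= 8 * 25
= 200

200


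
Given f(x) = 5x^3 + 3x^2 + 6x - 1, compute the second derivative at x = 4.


First derivative:
f'(x) = 15x^2 + 6x + 6
Second derivative:
f''(x) = 30x + 6
Substitute x = 4:
f''(4) = 30 * 4 + 6
= 120 + 6
= 126

126


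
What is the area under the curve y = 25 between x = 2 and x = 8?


The area under a constant function y = 25 is a rectangle.
Width = 8 - 2 = 6
Height = 25
Area = width * height
= 6 * 25
= 150

150


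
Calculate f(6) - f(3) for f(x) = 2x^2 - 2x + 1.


Net change = f(b) - f(a)
f(x) = 2x^2 - 2x + 1
Compute f(6):
f(6) = 2 * 6^2 - 2 * 6 + 1
= 72 - 12 + 1
= 61
Compute f(3):
f(3) = 2 * 3^2 - 2 * 3 + 1
= 18 - 6 + 1
= 13
Net change = 61 - 13 = 48

48


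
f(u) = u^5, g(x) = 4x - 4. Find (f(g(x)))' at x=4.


Using the chain rule: (f(g(x)))' = f'(g(x)) * g'(x)
First, find g(4):
g(4) = 4 * 4 - 4 = 12
Next, f'(u) = 5u^4
And g'(x) = 4
So f'(g(4)) * g'(4)
= 5 * 12^4 * 4
= 5 * 20736 * 4
= 414720

414720


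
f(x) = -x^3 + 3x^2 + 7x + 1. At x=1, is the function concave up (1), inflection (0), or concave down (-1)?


Concavity is determined by the sign of f''(x).
f(x) = -x^3 + 3x^2 + 7x + 1
f'(x) = -3x^2 + 6x + 7
f''(x) = -6x + 6
f''(1) = -6 * 1 + 6
= -6 + 6
= 0
f''(1) = 0, and f''(x) is linear with nonzero slope -6, so f'' changes sign at x = 1. Hence the function is at an inflection point (0)

0


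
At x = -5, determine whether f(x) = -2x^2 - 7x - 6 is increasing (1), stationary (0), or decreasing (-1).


Compute f'(x) to determine behavior:
f'(x) = -4x - 7
f'(-5) = -4 * (-5) - 7
= 20 - 7
= 13
Since f'(-5) > 0, the function is increasing (1)

1


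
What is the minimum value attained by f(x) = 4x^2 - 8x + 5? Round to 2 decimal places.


For a quadratic f(x) = ax^2 + bx + c with a > 0, the minimum is at the vertex.
Vertex x-coordinate: x = -b/(2a)
x = -(-8) / (2 * 4)
x = 8/8 = 1
Substitute back to find the minimum value:
f(1) = 4 * 1^2 - 8 * 1 + 5
= 4 - 8 + 5
= 1 = 1.00

1.00


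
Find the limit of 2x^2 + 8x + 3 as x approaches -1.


Since polynomials are continuous, we use direct substitution.
lim(x->-1) of 2x^2 + 8x + 3
= 2 * (-1)^2 + 8 * (-1) + 3
= 2 - 8 + 3
= -3

-3


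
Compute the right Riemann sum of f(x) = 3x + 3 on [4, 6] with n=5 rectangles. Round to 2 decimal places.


Right Riemann sum uses right endpoints of each subinterval.
Interval: [4, 6], n = 5
dx = (6 - 4) / 5 = 2/5
Right endpoints: [22/5, 24/5, 26/5, 28/5, 6]
f values: [81/5, 87/5, 93/5, 99/5, 21]
Sum = dx * (sum of f values)
= 2/5 * 93
= 186/5 = 37.20

37.20


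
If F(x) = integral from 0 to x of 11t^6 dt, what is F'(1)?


By the Fundamental Theorem of Calculus (Part 1):
If F(x) = integral from 0 to x of f(t) dt, then F'(x) = f(x)
Here f(t) = 11t^6
So F'(x) = 11x^6
Evaluate at x = 1:
F'(1) = 11 * 1^6
= 11 * 1
= 11

11


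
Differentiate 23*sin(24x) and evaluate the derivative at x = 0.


Apply the chain rule to differentiate 23*sin(24x):
d/dx [23*sin(24x)]
= 23 * cos(24x) * d/dx(24x)
= 23 * 24 * cos(24x)
= 552 * cos(24x)
Evaluate at x = 0:
= 552 * cos(0)
= 552 * 1
= 552

552


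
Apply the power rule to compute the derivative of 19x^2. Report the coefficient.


We apply the power rule: d/dx [ax^n] = a*n * x^(n-1)
d/dx [19x^2]
= 19 * 2 * x^(2-1)
= 38x
The coefficient is 38

38


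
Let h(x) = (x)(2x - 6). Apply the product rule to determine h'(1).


Let u(x) = x and v(x) = 2x - 6
u'(x) = 1
v'(x) = 2
Product rule: h'(x) = u'(x)*v(x) + u(x)*v'(x)
= 1 * (2x - 6) + (x) * 2
At x = 1:
u(1) = 1 * 1 + 0 = 1
v(1) = 2 * 1 - 6 = -4
h'(1) = 1 * (-4) + 1 * 2
= -4 + 2
= -2

-2


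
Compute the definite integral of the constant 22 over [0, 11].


The integral of a constant k over [a, b] equals k * (b - a).
integral from 0 to 11 of 22 dx
= 22 * (11 - 0)
= 22 * 11
= 242

242


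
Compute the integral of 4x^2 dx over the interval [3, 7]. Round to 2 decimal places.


Find the antiderivative of 4x^2:
F(x) = 4/3 * x^3
Apply the Fundamental Theorem of Calculus:
F(7) - F(3)
= 4/3 * 7^3 - 4/3 * 3^3
= 4/3 * (343 - 27)
= 4/3 * 316
= 1264/3 ≈ 421.33

421.33


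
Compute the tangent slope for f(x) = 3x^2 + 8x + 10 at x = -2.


The slope of the tangent line equals f'(x) at the point.
f(x) = 3x^2 + 8x + 10
f'(x) = 6x + 8
At x = -2:
f'(-2) = 6 * (-2) + 8
= -12 + 8
= -4

-4


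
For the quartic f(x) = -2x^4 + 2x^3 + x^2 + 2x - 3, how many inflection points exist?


Inflection points occur where f''(x) = 0 and concavity changes.
f(x) = -2x^4 + 2x^3 + x^2 + 2x - 3
f'(x) = -8x^3 + 6x^2 + 2x + 2
f''(x) = -24x^2 + 12x + 2
This is a quadratic in x. Use the discriminant to count real roots.
Discriminant = (12)^2 - 4 * (-24) * 2
= 144 - (-192)
= 336
Since discriminant > 0, f''(x) = 0 has 2 distinct real solutions.
A quadratic with two distinct real roots changes sign at each root, so concavity changes at both.
Number of inflection points: 2

2


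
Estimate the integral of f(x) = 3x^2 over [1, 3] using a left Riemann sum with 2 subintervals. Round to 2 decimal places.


Left Riemann sum uses left endpoints of each subinterval.
Interval: [1, 3], n = 2
dx = (3 - 1) / 2 = 1
Left endpoints: [1, 2]
f values: [3, 12]
Sum = dx * (sum of f values)
= 1 * 15
= 15 = 15.00

15.00


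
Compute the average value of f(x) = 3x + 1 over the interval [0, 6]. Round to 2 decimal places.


Average value = 1/(b-a) * integral from a to b of f(x) dx
First compute the integral of 3x + 1:
F(x) = (3/2)x^2 + x
F(6) = 3/2 * 36 + 1 * 6 = 60
F(0) = 3/2 * 0 + 1 * 0 = 0
Integral = 60 - 0 = 60
Average = 60 / (6 - 0) = 60 / 6
= 10 = 10.00

10.00


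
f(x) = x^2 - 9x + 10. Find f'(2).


Differentiate term by term using power and sum rules:
f(x) = x^2 - 9x + 10
f'(x) = 2x - 9
Substitute x = 2:
f'(2) = 2 * 2 - 9
= 4 - 9
= -5

-5


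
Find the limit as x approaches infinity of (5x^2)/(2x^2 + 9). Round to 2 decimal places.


For limits at infinity with equal-degree polynomials,
we compare leading coefficients.
Numerator leading term: 5x^2
Denominator leading term: 2x^2
Divide both by x^2:
lim = (5) / (2 + 9/x^2)
As x -> infinity, the 1/x and 1/x^2 terms vanish:
= 5/2 = 2.50

2.50


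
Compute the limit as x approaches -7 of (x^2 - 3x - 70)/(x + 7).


Direct substitution gives 0/0, so we factor the numerator.
Factor: (x^2 - 3x - 70) = (x + 7)(x - 10)
Cancel the common factor (x + 7):
(x^2 - 3x - 70)/(x + 7) = (x - 10)
Now substitute x = -7:
= (-7) - (10) = -17

-17


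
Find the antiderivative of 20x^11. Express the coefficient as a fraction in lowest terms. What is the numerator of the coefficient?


Apply the power rule for integration:
integral of ax^n dx = a/(n+1) * x^(n+1) + C
integral of 20x^11 dx
= 20/12 * x^12 + C
= 5/3 * x^12 + C
The coefficient in lowest terms is 5/3, and its numerator is 5

5


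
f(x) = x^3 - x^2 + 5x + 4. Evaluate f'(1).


Differentiate f(x) = x^3 - x^2 + 5x + 4 term by term:
f'(x) = 3x^2 - 2x + 5
Substitute x = 1:
f'(1) = 3 * 1^2 - 2 * 1 + 5
= 3 - 2 + 5
= 6

6


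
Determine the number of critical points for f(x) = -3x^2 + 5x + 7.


Find where f'(x) = 0:
f'(x) = -6x + 5
Set f'(x) = 0:
-6x + 5 = 0
x = -5 / (-6) = 5/6
This is a linear equation in x, so there is exactly one solution.
Number of critical points: 1

1


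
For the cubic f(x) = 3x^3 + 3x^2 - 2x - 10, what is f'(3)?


Differentiate f(x) = 3x^3 + 3x^2 - 2x - 10 term by term:
f'(x) = 9x^2 + 6x - 2
Substitute x = 3:
f'(3) = 9 * 3^2 + 6 * 3 - 2
= 81 + 18 - 2
= 97

97


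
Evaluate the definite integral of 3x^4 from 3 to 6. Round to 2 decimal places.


Find the antiderivative of 3x^4:
F(x) = 3/5 * x^5
Apply the Fundamental Theorem of Calculus:
F(6) - F(3)
= 3/5 * 6^5 - 3/5 * 3^5
= 3/5 * (7776 - 243)
= 3/5 * 7533
= 22599/5 = 4519.80

4519.80


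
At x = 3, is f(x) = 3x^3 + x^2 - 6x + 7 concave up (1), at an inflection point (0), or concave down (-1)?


Concavity is determined by the sign of f''(x).
f(x) = 3x^3 + x^2 - 6x + 7
f'(x) = 9x^2 + 2x - 6
f''(x) = 18x + 2
f''(3) = 18 * 3 + 2
= 54 + 2
= 56
Since f''(3) > 0, the function is concave up (1)

1


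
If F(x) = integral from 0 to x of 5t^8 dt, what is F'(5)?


By the Fundamental Theorem of Calculus (Part 1):
If F(x) = integral from 0 to x of f(t) dt, then F'(x) = f(x)
Here f(t) = 5t^8
So F'(x) = 5x^8
Evaluate at x = 5:
F'(5) = 5 * 5^8
= 5 * 390625
= 1953125

1953125


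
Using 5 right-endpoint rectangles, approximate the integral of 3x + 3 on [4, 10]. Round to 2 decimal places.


Right Riemann sum uses right endpoints of each subinterval.
Interval: [4, 10], n = 5
dx = (10 - 4) / 5 = 6/5
Right endpoints: [26/5, 32/5, 38/5, 44/5, 10]
f values: [93/5, 111/5, 129/5, 147/5, 33]
Sum = dx * (sum of f values)
= 6/5 * 129
= 774/5 = 154.80

154.80


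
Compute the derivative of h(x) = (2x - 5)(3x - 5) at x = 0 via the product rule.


Let u(x) = 2x - 5 and v(x) = 3x - 5
u'(x) = 2
v'(x) = 3
Product rule: h'(x) = u'(x)*v(x) + u(x)*v'(x)
= 2 * (3x - 5) + (2x - 5) * 3
At x = 0:
u(0) = 2 * 0 - 5 = -5
v(0) = 3 * 0 - 5 = -5
h'(0) = 2 * (-5) + (-5) * 3
= -10 - 15
= -25

-25


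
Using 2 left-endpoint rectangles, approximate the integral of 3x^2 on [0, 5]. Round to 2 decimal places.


Left Riemann sum uses left endpoints of each subinterval.
Interval: [0, 5], n = 2
dx = (5 - 0) / 2 = 5/2
Left endpoints: [0, 5/2]
f values: [0, 75/4]
Sum = dx * (sum of f values)
= 5/2 * 75/4
= 375/8 ≈ 46.88

46.88


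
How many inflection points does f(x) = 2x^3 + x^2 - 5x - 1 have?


Inflection points occur where f''(x) = 0 and concavity changes.
f(x) = 2x^3 + x^2 - 5x - 1
f'(x) = 6x^2 + 2x - 5
f''(x) = 12x + 2
Set f''(x) = 0:
12x + 2 = 0
x = -2 / 12 = -1/6
Since f''(x) is linear (degree 1), it changes sign at this point.
Therefore there is exactly 1 inflection point.

1


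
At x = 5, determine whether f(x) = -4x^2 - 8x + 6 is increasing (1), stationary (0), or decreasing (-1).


Compute f'(x) to determine behavior:
f'(x) = -8x - 8
f'(5) = -8 * 5 - 8
= -40 - 8
= -48
Since f'(5) < 0, the function is decreasing (-1)

-1


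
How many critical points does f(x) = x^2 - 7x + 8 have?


Find where f'(x) = 0:
f'(x) = 2x - 7
Set f'(x) = 0:
2x - 7 = 0
x = 7 / 2 = 7/2
This is a linear equation in x, so there is exactly one solution.
Number of critical points: 1

1


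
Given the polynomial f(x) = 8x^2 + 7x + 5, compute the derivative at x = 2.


Differentiate term by term using power and sum rules:
f(x) = 8x^2 + 7x + 5
f'(x) = 16x + 7
Substitute x = 2:
f'(2) = 16 * 2 + 7
= 32 + 7
= 39

39


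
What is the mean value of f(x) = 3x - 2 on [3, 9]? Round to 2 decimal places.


Average value = 1/(b-a) * integral from a to b of f(x) dx
First compute the integral of 3x - 2:
F(x) = (3/2)x^2 - 2x
F(9) = 3/2 * 81 - 2 * 9 = 207/2
F(3) = 3/2 * 9 - 2 * 3 = 15/2
Integral = 207/2 - 15/2 = 96
Average = 96 / (9 - 3) = 96 / 6
= 16 = 16.00

16.00


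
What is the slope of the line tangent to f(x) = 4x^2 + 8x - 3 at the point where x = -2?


The slope of the tangent line equals f'(x) at the point.
f(x) = 4x^2 + 8x - 3
f'(x) = 8x + 8
At x = -2:
f'(-2) = 8 * (-2) + 8
= -16 + 8
= -8

-8


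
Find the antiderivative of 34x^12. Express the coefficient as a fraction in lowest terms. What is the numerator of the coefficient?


Apply the power rule for integration:
integral of ax^n dx = a/(n+1) * x^(n+1) + C
integral of 34x^12 dx
= 34/13 * x^13 + C
The coefficient in lowest terms is 34/13, and its numerator is 34

34


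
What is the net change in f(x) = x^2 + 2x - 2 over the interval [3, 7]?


Net change = f(b) - f(a)
f(x) = x^2 + 2x - 2
Compute f(7):
f(7) = 1 * 7^2 + 2 * 7 - 2
= 49 + 14 - 2
= 61
Compute f(3):
f(3) = 1 * 3^2 + 2 * 3 - 2
= 9 + 6 - 2
= 13
Net change = 61 - 13 = 48

48


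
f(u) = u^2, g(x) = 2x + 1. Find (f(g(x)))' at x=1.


Using the chain rule: (f(g(x)))' = f'(g(x)) * g'(x)
First, find g(1):
g(1) = 2 * 1 + 1 = 3
Next, f'(u) = 2u
And g'(x) = 2
So f'(g(1)) * g'(1)
= 2 * 3 * 2
= 12

12


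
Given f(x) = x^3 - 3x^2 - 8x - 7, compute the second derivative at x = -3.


First derivative:
f'(x) = 3x^2 - 6x - 8
Second derivative:
f''(x) = 6x - 6
Substitute x = -3:
f''(-3) = 6 * (-3) - 6
= -18 - 6
= -24

-24


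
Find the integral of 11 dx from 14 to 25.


The integral of a constant k over [a, b] equals k * (b - a).
integral from 14 to 25 of 11 dx
= 11 * (25 - 14)
= 11 * 11
= 121

121


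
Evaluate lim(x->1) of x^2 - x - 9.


Since polynomials are continuous, we use direct substitution.
lim(x->1) of x^2 - x - 9
= 1 * 1^2 - 1 * 1 - 9
= 1 - 1 - 9
= -9

-9


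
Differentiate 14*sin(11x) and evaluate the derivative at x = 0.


Apply the chain rule to differentiate 14*sin(11x):
d/dx [14*sin(11x)]
= 14 * cos(11x) * d/dx(11x)
= 14 * 11 * cos(11x)
= 154 * cos(11x)
Evaluate at x = 0:
= 154 * cos(0)
= 154 * 1
= 154

154


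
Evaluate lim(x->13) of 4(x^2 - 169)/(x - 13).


Direct substitution gives 0/0, so we factor the numerator.
Factor: 4(x^2 - 169) = 4 * (x - 13)(x + 13)
Cancel the common factor (x - 13):
4(x^2 - 169)/(x - 13) = 4 * (x + 13)
Now substitute x = 13:
= 4 * (13 + 13) = 104

104


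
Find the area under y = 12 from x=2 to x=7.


The area under a constant function y = 12 is a rectangle.
Width = 7 - 2 = 5
Height = 12
Area = width * height
= 5 * 12
= 60

60


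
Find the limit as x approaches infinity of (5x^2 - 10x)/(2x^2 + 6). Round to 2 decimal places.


For limits at infinity with equal-degree polynomials,
we compare leading coefficients.
Numerator leading term: 5x^2
Denominator leading term: 2x^2
Divide both by x^2:
lim = (5 - 10/x) / (2 + 6/x^2)
As x -> infinity, the 1/x and 1/x^2 terms vanish:
= 5/2 = 2.50

2.50


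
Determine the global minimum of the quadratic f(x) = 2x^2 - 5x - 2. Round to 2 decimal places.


For a quadratic f(x) = ax^2 + bx + c with a > 0, the minimum is at the vertex.
Vertex x-coordinate: x = -b/(2a)
x = -(-5) / (2 * 2)
x = 5/4
Substitute back to find the minimum value:
f(5/4) = 2 * (5/4)^2 - 5 * (5/4) - 2
= 25/8 - 25/4 - 2
= -41/8 ≈ -5.13

-5.13


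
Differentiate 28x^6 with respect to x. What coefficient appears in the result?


We apply the power rule: d/dx [ax^n] = a*n * x^(n-1)
d/dx [28x^6]
= 28 * 6 * x^(6-1)
= 168x^5
The coefficient is 168

168


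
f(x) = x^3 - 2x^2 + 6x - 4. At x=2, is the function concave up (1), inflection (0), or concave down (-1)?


Concavity is determined by the sign of f''(x).
f(x) = x^3 - 2x^2 + 6x - 4
f'(x) = 3x^2 - 4x + 6
f''(x) = 6x - 4
f''(2) = 6 * 2 - 4
= 12 - 4
= 8
Since f''(2) > 0, the function is concave up (1)

1


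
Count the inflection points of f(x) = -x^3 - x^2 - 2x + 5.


Inflection points occur where f''(x) = 0 and concavity changes.
f(x) = -x^3 - x^2 - 2x + 5
f'(x) = -3x^2 - 2x - 2
f''(x) = -6x - 2
Set f''(x) = 0:
-6x - 2 = 0
x = 2 / (-6) = -1/3
Since f''(x) is linear (degree 1), it changes sign at this point.
Therefore there is exactly 1 inflection point.

1


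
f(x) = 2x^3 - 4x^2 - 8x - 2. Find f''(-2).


First derivative:
f'(x) = 6x^2 - 8x - 8
Second derivative:
f''(x) = 12x - 8
Substitute x = -2:
f''(-2) = 12 * (-2) - 8
= -24 - 8
= -32

-32


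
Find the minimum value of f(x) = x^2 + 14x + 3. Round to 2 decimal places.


For a quadratic f(x) = ax^2 + bx + c with a > 0, the minimum is at the vertex.
Vertex x-coordinate: x = -b/(2a)
x = -(14) / (2 * 1)
x = -14/2 = -7
Substitute back to find the minimum value:
f(-7) = 1 * (-7)^2 + 14 * (-7) + 3
= 49 - 98 + 3
= -46 = -46.00

-46.00


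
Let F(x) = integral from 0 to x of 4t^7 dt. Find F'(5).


By the Fundamental Theorem of Calculus (Part 1):
If F(x) = integral from 0 to x of f(t) dt, then F'(x) = f(x)
Here f(t) = 4t^7
So F'(x) = 4x^7
Evaluate at x = 5:
F'(5) = 4 * 5^7
= 4 * 78125
= 312500

312500


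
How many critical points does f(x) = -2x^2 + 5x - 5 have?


Find where f'(x) = 0:
f'(x) = -4x + 5
Set f'(x) = 0:
-4x + 5 = 0
x = -5 / (-4) = 5/4
This is a linear equation in x, so there is exactly one solution.
Number of critical points: 1

1


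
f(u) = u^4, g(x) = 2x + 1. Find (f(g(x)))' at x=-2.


Using the chain rule: (f(g(x)))' = f'(g(x)) * g'(x)
First, find g(-2):
g(-2) = 2 * (-2) + 1 = -3
Next, f'(u) = 4u^3
And g'(x) = 2
So f'(g(-2)) * g'(-2)
= 4 * (-3)^3 * 2
= 4 * (-27) * 2
= -216

-216


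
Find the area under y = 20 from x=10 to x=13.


The area under a constant function y = 20 is a rectangle.
Width = 13 - 10 = 3
Height = 20
Area = width * height
= 3 * 20
= 60

60


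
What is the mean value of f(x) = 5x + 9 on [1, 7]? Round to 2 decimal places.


Average value = 1/(b-a) * integral from a to b of f(x) dx
First compute the integral of 5x + 9:
F(x) = (5/2)x^2 + 9x
F(7) = 5/2 * 49 + 9 * 7 = 371/2
F(1) = 5/2 * 1 + 9 * 1 = 23/2
Integral = 371/2 - 23/2 = 174
Average = 174 / (7 - 1) = 174 / 6
= 29 = 29.00

29.00


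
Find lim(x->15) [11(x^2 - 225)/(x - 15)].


Direct substitution gives 0/0, so we factor the numerator.
Factor: 11(x^2 - 225) = 11 * (x - 15)(x + 15)
Cancel the common factor (x - 15):
11(x^2 - 225)/(x - 15) = 11 * (x + 15)
Now substitute x = 15:
= 11 * (15 + 15) = 330

330


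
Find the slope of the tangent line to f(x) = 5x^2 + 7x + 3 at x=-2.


The slope of the tangent line equals f'(x) at the point.
f(x) = 5x^2 + 7x + 3
f'(x) = 10x + 7
At x = -2:
f'(-2) = 10 * (-2) + 7
= -20 + 7
= -13

-13


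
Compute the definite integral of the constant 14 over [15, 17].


The integral of a constant k over [a, b] equals k * (b - a).
integral from 15 to 17 of 14 dx
= 14 * (17 - 15)
= 14 * 2
= 28

28


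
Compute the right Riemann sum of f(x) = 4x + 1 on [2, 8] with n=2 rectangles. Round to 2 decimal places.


Right Riemann sum uses right endpoints of each subinterval.
Interval: [2, 8], n = 2
dx = (8 - 2) / 2 = 3
Right endpoints: [5, 8]
f values: [21, 33]
Sum = dx * (sum of f values)
= 3 * 54
= 162 = 162.00

162.00


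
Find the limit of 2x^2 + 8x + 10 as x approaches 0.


Since polynomials are continuous, we use direct substitution.
lim(x->0) of 2x^2 + 8x + 10
= 2 * 0^2 + 8 * 0 + 10
= 0 + 0 + 10
= 10

10


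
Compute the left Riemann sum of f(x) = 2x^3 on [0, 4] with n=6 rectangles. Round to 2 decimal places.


Left Riemann sum uses left endpoints of each subinterval.
Interval: [0, 4], n = 6
dx = (4 - 0) / 6 = 2/3
Left endpoints: [0, 2/3, 4/3, 2, 8/3, 10/3]
f values: [0, 16/27, 128/27, 16, 1024/27, 2000/27]
Sum = dx * (sum of f values)
= 2/3 * 400/3
= 800/9 ≈ 88.89

88.89


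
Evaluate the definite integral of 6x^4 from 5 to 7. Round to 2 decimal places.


Find the antiderivative of 6x^4:
F(x) = 6/5 * x^5
Apply the Fundamental Theorem of Calculus:
F(7) - F(5)
= 6/5 * 7^5 - 6/5 * 5^5
= 6/5 * (16807 - 3125)
= 6/5 * 13682
= 82092/5 = 16418.40

16418.40


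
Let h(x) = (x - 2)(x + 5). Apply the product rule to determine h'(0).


Let u(x) = x - 2 and v(x) = x + 5
u'(x) = 1
v'(x) = 1
Product rule: h'(x) = u'(x)*v(x) + u(x)*v'(x)
= 1 * (x + 5) + (x - 2) * 1
At x = 0:
u(0) = 1 * 0 - 2 = -2
v(0) = 1 * 0 + 5 = 5
h'(0) = 1 * 5 + (-2) * 1
= 5 - 2
= 3

3


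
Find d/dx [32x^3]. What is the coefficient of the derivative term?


We apply the power rule: d/dx [ax^n] = a*n * x^(n-1)
d/dx [32x^3]
= 32 * 3 * x^(3-1)
= 96x^2
The coefficient is 96

96


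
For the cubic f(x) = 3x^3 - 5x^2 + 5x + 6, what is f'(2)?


Differentiate f(x) = 3x^3 - 5x^2 + 5x + 6 term by term:
f'(x) = 9x^2 - 10x + 5
Substitute x = 2:
f'(2) = 9 * 2^2 - 10 * 2 + 5
= 36 - 20 + 5
= 21

21


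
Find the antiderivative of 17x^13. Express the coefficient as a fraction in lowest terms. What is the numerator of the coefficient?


Apply the power rule for integration:
integral of ax^n dx = a/(n+1) * x^(n+1) + C
integral of 17x^13 dx
= 17/14 * x^14 + C
The coefficient in lowest terms is 17/14, and its numerator is 17

17


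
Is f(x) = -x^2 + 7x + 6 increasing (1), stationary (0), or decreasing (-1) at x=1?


Compute f'(x) to determine behavior:
f'(x) = -2x + 7
f'(1) = -2 * 1 + 7
= -2 + 7
= 5
Since f'(1) > 0, the function is increasing (1)

1


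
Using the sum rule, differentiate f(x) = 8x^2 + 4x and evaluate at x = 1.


Differentiate term by term using power and sum rules:
f(x) = 8x^2 + 4x
f'(x) = 16x + 4
Substitute x = 1:
f'(1) = 16 * 1 + 4
= 16 + 4
= 20

20


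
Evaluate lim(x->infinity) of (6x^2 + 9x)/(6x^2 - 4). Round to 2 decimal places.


For limits at infinity with equal-degree polynomials,
we compare leading coefficients.
Numerator leading term: 6x^2
Denominator leading term: 6x^2
Divide both by x^2:
lim = (6 + 9/x) / (6 - 4/x^2)
As x -> infinity, the 1/x and 1/x^2 terms vanish:
= 6/6 = 1 = 1.00

1.00


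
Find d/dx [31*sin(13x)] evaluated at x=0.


Apply the chain rule to differentiate 31*sin(13x):
d/dx [31*sin(13x)]
= 31 * cos(13x) * d/dx(13x)
= 31 * 13 * cos(13x)
= 403 * cos(13x)
Evaluate at x = 0:
= 403 * cos(0)
= 403 * 1
= 403

403
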